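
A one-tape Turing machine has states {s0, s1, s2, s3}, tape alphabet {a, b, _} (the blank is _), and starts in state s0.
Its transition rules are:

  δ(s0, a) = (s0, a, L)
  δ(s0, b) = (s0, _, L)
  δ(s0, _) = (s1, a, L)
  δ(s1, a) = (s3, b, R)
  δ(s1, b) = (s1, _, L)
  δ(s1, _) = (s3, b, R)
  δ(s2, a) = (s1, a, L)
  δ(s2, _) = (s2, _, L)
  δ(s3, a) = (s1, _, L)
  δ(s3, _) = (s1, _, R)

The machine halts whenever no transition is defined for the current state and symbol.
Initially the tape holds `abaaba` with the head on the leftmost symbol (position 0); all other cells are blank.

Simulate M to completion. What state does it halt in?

s3

s0 | ___[a]baaba   read a → write a, move L, go to s0
s0 | __[_]abaaba   read _ → write a, move L, go to s1
s1 | _[_]aabaaba   read _ → write b, move R, go to s3
s3 | _b[a]abaaba   read a → write _, move L, go to s1
s1 | _[b]_abaaba   read b → write _, move L, go to s1
s1 | [_]__abaaba   read _ → write b, move R, go to s3
s3 | b[_]_abaaba   read _ → write _, move R, go to s1
s1 | b_[_]abaaba   read _ → write b, move R, go to s3
s3 | b_b[a]baaba   read a → write _, move L, go to s1
s1 | b_[b]_baaba   read b → write _, move L, go to s1
s1 | b[_]__baaba   read _ → write b, move R, go to s3
s3 | bb[_]_baaba   read _ → write _, move R, go to s1
s1 | bb_[_]baaba   read _ → write b, move R, go to s3
s3 | bb_b[b]aaba
No transition is defined for (s3, b); M halts in state s3.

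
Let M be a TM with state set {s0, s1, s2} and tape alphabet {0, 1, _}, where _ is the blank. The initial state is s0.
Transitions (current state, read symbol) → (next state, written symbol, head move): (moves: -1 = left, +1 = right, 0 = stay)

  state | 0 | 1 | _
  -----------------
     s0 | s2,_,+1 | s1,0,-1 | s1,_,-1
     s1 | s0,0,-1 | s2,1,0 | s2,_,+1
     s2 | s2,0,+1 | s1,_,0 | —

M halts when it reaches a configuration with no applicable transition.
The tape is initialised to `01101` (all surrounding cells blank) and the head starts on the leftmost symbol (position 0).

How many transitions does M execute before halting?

s0 | [0]1101_   read 0 → write _, move +1, go to s2
s2 | _[1]101_   read 1 → write _, move 0, go to s1
s1 | _[_]101_   read _ → write _, move +1, go to s2
s2 | __[1]01_   read 1 → write _, move 0, go to s1
s1 | __[_]01_   read _ → write _, move +1, go to s2
s2 | ___[0]1_   read 0 → write 0, move +1, go to s2
s2 | ___0[1]_   read 1 → write _, move 0, go to s1
s1 | ___0[_]_   read _ → write _, move +1, go to s2
s2 | ___0_[_]
M halts after 8 transitions.

8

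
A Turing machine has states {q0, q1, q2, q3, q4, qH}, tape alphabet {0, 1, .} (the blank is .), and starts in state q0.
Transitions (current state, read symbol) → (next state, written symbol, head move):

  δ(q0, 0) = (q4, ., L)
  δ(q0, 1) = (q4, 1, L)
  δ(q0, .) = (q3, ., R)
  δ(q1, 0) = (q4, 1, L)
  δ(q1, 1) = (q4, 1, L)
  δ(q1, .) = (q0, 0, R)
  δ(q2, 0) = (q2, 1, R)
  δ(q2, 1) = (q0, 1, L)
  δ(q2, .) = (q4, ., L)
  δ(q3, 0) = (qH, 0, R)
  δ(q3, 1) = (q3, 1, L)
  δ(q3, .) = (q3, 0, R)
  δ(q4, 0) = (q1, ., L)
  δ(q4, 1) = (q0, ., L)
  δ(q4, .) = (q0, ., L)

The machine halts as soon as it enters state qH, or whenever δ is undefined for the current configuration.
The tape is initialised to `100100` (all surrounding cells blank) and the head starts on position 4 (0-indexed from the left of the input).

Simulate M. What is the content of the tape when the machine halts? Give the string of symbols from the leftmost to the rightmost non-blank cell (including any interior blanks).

01....0

q0 | ..1001[0]0   read 0 → write ., move L, go to q4
q4 | ..100[1].0   read 1 → write ., move L, go to q0
q0 | ..10[0]..0   read 0 → write ., move L, go to q4
q4 | ..1[0]...0   read 0 → write ., move L, go to q1
q1 | ..[1]....0   read 1 → write 1, move L, go to q4
q4 | .[.]1....0   read . → write ., move L, go to q0
q0 | [.].1....0   read . → write ., move R, go to q3
q3 | .[.]1....0   read . → write 0, move R, go to q3
q3 | .0[1]....0   read 1 → write 1, move L, go to q3
q3 | .[0]1....0   read 0 → write 0, move R, go to qH
qH | .0[1]....0
The non-blank tape span at halt is 01....0.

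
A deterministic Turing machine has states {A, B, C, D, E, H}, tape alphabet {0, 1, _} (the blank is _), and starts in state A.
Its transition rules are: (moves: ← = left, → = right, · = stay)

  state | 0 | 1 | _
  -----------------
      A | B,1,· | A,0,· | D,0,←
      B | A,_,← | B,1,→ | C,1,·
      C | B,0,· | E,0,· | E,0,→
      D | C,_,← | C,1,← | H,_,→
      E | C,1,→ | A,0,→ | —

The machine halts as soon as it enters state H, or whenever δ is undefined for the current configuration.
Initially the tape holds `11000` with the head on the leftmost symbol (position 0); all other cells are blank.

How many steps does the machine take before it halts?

A | [1]1000__   read 1 → write 0, move ·, go to A
A | [0]1000__   read 0 → write 1, move ·, go to B
B | [1]1000__   read 1 → write 1, move →, go to B
B | 1[1]000__   read 1 → write 1, move →, go to B
B | 11[0]00__   read 0 → write _, move ←, go to A
A | 1[1]_00__   read 1 → write 0, move ·, go to A
A | 1[0]_00__   read 0 → write 1, move ·, go to B
B | 1[1]_00__   read 1 → write 1, move →, go to B
B | 11[_]00__   read _ → write 1, move ·, go to C
C | 11[1]00__   read 1 → write 0, move ·, go to E
E | 11[0]00__   read 0 → write 1, move →, go to C
C | 111[0]0__   read 0 → write 0, move ·, go to B
B | 111[0]0__   read 0 → write _, move ←, go to A
A | 11[1]_0__   read 1 → write 0, move ·, go to A
A | 11[0]_0__   read 0 → write 1, move ·, go to B
B | 11[1]_0__   read 1 → write 1, move →, go to B
B | 111[_]0__   read _ → write 1, move ·, go to C
C | 111[1]0__   read 1 → write 0, move ·, go to E
E | 111[0]0__   read 0 → write 1, move →, go to C
C | 1111[0]__   read 0 → write 0, move ·, go to B
B | 1111[0]__   read 0 → write _, move ←, go to A
A | 111[1]___   read 1 → write 0, move ·, go to A
A | 111[0]___   read 0 → write 1, move ·, go to B
B | 111[1]___   read 1 → write 1, move →, go to B
B | 1111[_]__   read _ → write 1, move ·, go to C
C | 1111[1]__   read 1 → write 0, move ·, go to E
E | 1111[0]__   read 0 → write 1, move →, go to C
C | 11111[_]_   read _ → write 0, move →, go to E
E | 111110[_]
M halts after 28 transitions.

28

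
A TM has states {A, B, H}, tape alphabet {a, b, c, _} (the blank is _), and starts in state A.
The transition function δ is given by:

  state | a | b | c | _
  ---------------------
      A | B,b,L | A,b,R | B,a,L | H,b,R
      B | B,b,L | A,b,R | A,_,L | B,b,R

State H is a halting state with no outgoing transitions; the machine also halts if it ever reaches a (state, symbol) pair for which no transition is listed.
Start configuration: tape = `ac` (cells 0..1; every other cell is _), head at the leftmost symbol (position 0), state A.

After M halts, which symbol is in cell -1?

state=A head=0 tape=_[a]c__   (A,a)→(B,b,L)
state=B head=-1 tape=[_]bc__   (B,_)→(B,b,R)
state=B head=0 tape=b[b]c__   (B,b)→(A,b,R)
state=A head=1 tape=bb[c]__   (A,c)→(B,a,L)
state=B head=0 tape=b[b]a__   (B,b)→(A,b,R)
state=A head=1 tape=bb[a]__   (A,a)→(B,b,L)
state=B head=0 tape=b[b]b__   (B,b)→(A,b,R)
state=A head=1 tape=bb[b]__   (A,b)→(A,b,R)
state=A head=2 tape=bbb[_]_   (A,_)→(H,b,R)
state=H head=3 tape=bbbb[_]
Cell -1 holds b when M halts.

b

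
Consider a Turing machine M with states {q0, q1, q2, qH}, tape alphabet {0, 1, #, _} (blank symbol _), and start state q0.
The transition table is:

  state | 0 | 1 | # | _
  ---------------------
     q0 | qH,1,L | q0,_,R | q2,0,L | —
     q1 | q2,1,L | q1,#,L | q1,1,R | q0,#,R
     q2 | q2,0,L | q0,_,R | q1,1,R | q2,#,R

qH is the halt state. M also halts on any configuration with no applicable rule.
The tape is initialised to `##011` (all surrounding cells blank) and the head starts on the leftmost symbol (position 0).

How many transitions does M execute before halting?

15

state=q0 head=0 tape=_[#]#011   (q0,#)→(q2,0,L)
state=q2 head=-1 tape=[_]0#011   (q2,_)→(q2,#,R)
state=q2 head=0 tape=#[0]#011   (q2,0)→(q2,0,L)
state=q2 head=-1 tape=[#]0#011   (q2,#)→(q1,1,R)
state=q1 head=0 tape=1[0]#011   (q1,0)→(q2,1,L)
state=q2 head=-1 tape=[1]1#011   (q2,1)→(q0,_,R)
state=q0 head=0 tape=_[1]#011   (q0,1)→(q0,_,R)
state=q0 head=1 tape=__[#]011   (q0,#)→(q2,0,L)
state=q2 head=0 tape=_[_]0011   (q2,_)→(q2,#,R)
state=q2 head=1 tape=_#[0]011   (q2,0)→(q2,0,L)
state=q2 head=0 tape=_[#]0011   (q2,#)→(q1,1,R)
state=q1 head=1 tape=_1[0]011   (q1,0)→(q2,1,L)
state=q2 head=0 tape=_[1]1011   (q2,1)→(q0,_,R)
state=q0 head=1 tape=__[1]011   (q0,1)→(q0,_,R)
state=q0 head=2 tape=___[0]11   (q0,0)→(qH,1,L)
state=qH head=1 tape=__[_]111
M halts after 15 transitions.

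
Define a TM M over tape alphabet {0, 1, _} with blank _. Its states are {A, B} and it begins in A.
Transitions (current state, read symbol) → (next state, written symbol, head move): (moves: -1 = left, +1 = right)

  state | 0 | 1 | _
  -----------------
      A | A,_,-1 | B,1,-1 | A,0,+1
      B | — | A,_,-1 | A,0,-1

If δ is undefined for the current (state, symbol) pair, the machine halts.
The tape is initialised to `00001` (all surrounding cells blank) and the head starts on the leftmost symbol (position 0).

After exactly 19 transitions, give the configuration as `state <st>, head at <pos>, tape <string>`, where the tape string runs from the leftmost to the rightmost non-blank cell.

state A, head at 1, tape 0000__01

A | ___[0]0001   read 0 → write _, move -1, go to A
A | __[_]_0001   read _ → write 0, move +1, go to A
A | __0[_]0001   read _ → write 0, move +1, go to A
A | __00[0]001   read 0 → write _, move -1, go to A
A | __0[0]_001   read 0 → write _, move -1, go to A
A | __[0]__001   read 0 → write _, move -1, go to A
A | _[_]___001   read _ → write 0, move +1, go to A
A | _0[_]__001   read _ → write 0, move +1, go to A
A | _00[_]_001   read _ → write 0, move +1, go to A
A | _000[_]001   read _ → write 0, move +1, go to A
A | _0000[0]01   read 0 → write _, move -1, go to A
A | _000[0]_01   read 0 → write _, move -1, go to A
A | _00[0]__01   read 0 → write _, move -1, go to A
A | _0[0]___01   read 0 → write _, move -1, go to A
A | _[0]____01   read 0 → write _, move -1, go to A
A | [_]_____01   read _ → write 0, move +1, go to A
A | 0[_]____01   read _ → write 0, move +1, go to A
A | 00[_]___01   read _ → write 0, move +1, go to A
A | 000[_]__01   read _ → write 0, move +1, go to A
A | 0000[_]_01
After 19 steps: state A, head at 1, tape 0000__01.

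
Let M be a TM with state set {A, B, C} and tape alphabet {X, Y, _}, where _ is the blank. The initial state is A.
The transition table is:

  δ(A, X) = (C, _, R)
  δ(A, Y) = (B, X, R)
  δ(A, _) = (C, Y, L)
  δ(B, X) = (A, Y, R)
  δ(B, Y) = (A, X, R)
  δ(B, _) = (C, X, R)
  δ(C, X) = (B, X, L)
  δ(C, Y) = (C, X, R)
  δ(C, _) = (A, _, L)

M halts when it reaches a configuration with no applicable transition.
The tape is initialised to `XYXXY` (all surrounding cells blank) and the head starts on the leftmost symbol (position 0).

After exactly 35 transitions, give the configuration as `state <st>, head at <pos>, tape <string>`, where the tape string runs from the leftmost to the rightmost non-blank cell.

state=A head=0 tape=[X]YXXY_   (A,X)→(C,_,R)
state=C head=1 tape=_[Y]XXY_   (C,Y)→(C,X,R)
state=C head=2 tape=_X[X]XY_   (C,X)→(B,X,L)
state=B head=1 tape=_[X]XXY_   (B,X)→(A,Y,R)
state=A head=2 tape=_Y[X]XY_   (A,X)→(C,_,R)
state=C head=3 tape=_Y_[X]Y_   (C,X)→(B,X,L)
state=B head=2 tape=_Y[_]XY_   (B,_)→(C,X,R)
state=C head=3 tape=_YX[X]Y_   (C,X)→(B,X,L)
state=B head=2 tape=_Y[X]XY_   (B,X)→(A,Y,R)
state=A head=3 tape=_YY[X]Y_   (A,X)→(C,_,R)
state=C head=4 tape=_YY_[Y]_   (C,Y)→(C,X,R)
state=C head=5 tape=_YY_X[_]   (C,_)→(A,_,L)
state=A head=4 tape=_YY_[X]_   (A,X)→(C,_,R)
state=C head=5 tape=_YY__[_]   (C,_)→(A,_,L)
state=A head=4 tape=_YY_[_]_   (A,_)→(C,Y,L)
state=C head=3 tape=_YY[_]Y_   (C,_)→(A,_,L)
state=A head=2 tape=_Y[Y]_Y_   (A,Y)→(B,X,R)
state=B head=3 tape=_YX[_]Y_   (B,_)→(C,X,R)
state=C head=4 tape=_YXX[Y]_   (C,Y)→(C,X,R)
state=C head=5 tape=_YXXX[_]   (C,_)→(A,_,L)
state=A head=4 tape=_YXX[X]_   (A,X)→(C,_,R)
state=C head=5 tape=_YXX_[_]   (C,_)→(A,_,L)
state=A head=4 tape=_YXX[_]_   (A,_)→(C,Y,L)
state=C head=3 tape=_YX[X]Y_   (C,X)→(B,X,L)
state=B head=2 tape=_Y[X]XY_   (B,X)→(A,Y,R)
state=A head=3 tape=_YY[X]Y_   (A,X)→(C,_,R)
state=C head=4 tape=_YY_[Y]_   (C,Y)→(C,X,R)
state=C head=5 tape=_YY_X[_]   (C,_)→(A,_,L)
state=A head=4 tape=_YY_[X]_   (A,X)→(C,_,R)
state=C head=5 tape=_YY__[_]   (C,_)→(A,_,L)
state=A head=4 tape=_YY_[_]_   (A,_)→(C,Y,L)
state=C head=3 tape=_YY[_]Y_   (C,_)→(A,_,L)
state=A head=2 tape=_Y[Y]_Y_   (A,Y)→(B,X,R)
state=B head=3 tape=_YX[_]Y_   (B,_)→(C,X,R)
state=C head=4 tape=_YXX[Y]_   (C,Y)→(C,X,R)
state=C head=5 tape=_YXXX[_]
After 35 steps: state C, head at 5, tape YXXX.

state C, head at 5, tape YXXX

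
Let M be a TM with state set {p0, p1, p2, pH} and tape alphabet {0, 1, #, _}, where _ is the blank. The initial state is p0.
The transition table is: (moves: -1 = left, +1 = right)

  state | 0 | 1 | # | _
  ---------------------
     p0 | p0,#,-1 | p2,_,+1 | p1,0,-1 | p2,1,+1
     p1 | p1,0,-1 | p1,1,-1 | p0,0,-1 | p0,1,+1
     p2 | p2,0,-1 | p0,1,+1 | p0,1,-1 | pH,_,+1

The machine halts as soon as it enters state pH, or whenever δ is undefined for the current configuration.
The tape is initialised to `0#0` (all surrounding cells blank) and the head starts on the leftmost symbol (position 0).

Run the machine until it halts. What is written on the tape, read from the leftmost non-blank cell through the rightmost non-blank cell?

1_00

state=p0 head=0 tape=_[0]#0   (p0,0)→(p0,#,-1)
state=p0 head=-1 tape=[_]##0   (p0,_)→(p2,1,+1)
state=p2 head=0 tape=1[#]#0   (p2,#)→(p0,1,-1)
state=p0 head=-1 tape=[1]1#0   (p0,1)→(p2,_,+1)
state=p2 head=0 tape=_[1]#0   (p2,1)→(p0,1,+1)
state=p0 head=1 tape=_1[#]0   (p0,#)→(p1,0,-1)
state=p1 head=0 tape=_[1]00   (p1,1)→(p1,1,-1)
state=p1 head=-1 tape=[_]100   (p1,_)→(p0,1,+1)
state=p0 head=0 tape=1[1]00   (p0,1)→(p2,_,+1)
state=p2 head=1 tape=1_[0]0   (p2,0)→(p2,0,-1)
state=p2 head=0 tape=1[_]00   (p2,_)→(pH,_,+1)
state=pH head=1 tape=1_[0]0
The non-blank tape span at halt is 1_00.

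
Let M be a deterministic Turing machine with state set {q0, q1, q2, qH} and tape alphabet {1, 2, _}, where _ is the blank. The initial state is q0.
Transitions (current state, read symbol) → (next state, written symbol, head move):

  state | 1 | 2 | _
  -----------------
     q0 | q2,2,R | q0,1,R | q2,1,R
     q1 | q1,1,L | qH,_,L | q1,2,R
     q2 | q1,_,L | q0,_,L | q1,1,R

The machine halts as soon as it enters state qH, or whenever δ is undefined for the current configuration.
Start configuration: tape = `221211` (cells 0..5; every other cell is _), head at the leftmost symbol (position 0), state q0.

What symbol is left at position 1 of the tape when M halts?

q0 | __[2]21211   read 2 → write 1, move R, go to q0
q0 | __1[2]1211   read 2 → write 1, move R, go to q0
q0 | __11[1]211   read 1 → write 2, move R, go to q2
q2 | __112[2]11   read 2 → write _, move L, go to q0
q0 | __11[2]_11   read 2 → write 1, move R, go to q0
q0 | __111[_]11   read _ → write 1, move R, go to q2
q2 | __1111[1]1   read 1 → write _, move L, go to q1
q1 | __111[1]_1   read 1 → write 1, move L, go to q1
q1 | __11[1]1_1   read 1 → write 1, move L, go to q1
q1 | __1[1]11_1   read 1 → write 1, move L, go to q1
q1 | __[1]111_1   read 1 → write 1, move L, go to q1
q1 | _[_]1111_1   read _ → write 2, move R, go to q1
q1 | _2[1]111_1   read 1 → write 1, move L, go to q1
q1 | _[2]1111_1   read 2 → write _, move L, go to qH
qH | [_]_1111_1
Cell 1 holds 1 when M halts.

1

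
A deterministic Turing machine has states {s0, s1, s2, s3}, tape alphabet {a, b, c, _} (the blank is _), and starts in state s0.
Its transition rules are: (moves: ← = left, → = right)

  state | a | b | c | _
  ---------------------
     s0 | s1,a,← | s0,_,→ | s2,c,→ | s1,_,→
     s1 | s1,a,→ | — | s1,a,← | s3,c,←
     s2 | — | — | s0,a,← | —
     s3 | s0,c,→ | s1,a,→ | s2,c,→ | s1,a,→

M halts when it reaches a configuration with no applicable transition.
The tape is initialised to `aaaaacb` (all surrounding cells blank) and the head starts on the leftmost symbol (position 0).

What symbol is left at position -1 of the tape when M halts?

a

state=s0 head=0 tape=__[a]aaaacb   (s0,a)→(s1,a,←)
state=s1 head=-1 tape=_[_]aaaaacb   (s1,_)→(s3,c,←)
state=s3 head=-2 tape=[_]caaaaacb   (s3,_)→(s1,a,→)
state=s1 head=-1 tape=a[c]aaaaacb   (s1,c)→(s1,a,←)
state=s1 head=-2 tape=[a]aaaaaacb   (s1,a)→(s1,a,→)
state=s1 head=-1 tape=a[a]aaaaacb   (s1,a)→(s1,a,→)
state=s1 head=0 tape=aa[a]aaaacb   (s1,a)→(s1,a,→)
state=s1 head=1 tape=aaa[a]aaacb   (s1,a)→(s1,a,→)
state=s1 head=2 tape=aaaa[a]aacb   (s1,a)→(s1,a,→)
state=s1 head=3 tape=aaaaa[a]acb   (s1,a)→(s1,a,→)
state=s1 head=4 tape=aaaaaa[a]cb   (s1,a)→(s1,a,→)
state=s1 head=5 tape=aaaaaaa[c]b   (s1,c)→(s1,a,←)
state=s1 head=4 tape=aaaaaa[a]ab   (s1,a)→(s1,a,→)
state=s1 head=5 tape=aaaaaaa[a]b   (s1,a)→(s1,a,→)
state=s1 head=6 tape=aaaaaaaa[b]
Cell -1 holds a when M halts.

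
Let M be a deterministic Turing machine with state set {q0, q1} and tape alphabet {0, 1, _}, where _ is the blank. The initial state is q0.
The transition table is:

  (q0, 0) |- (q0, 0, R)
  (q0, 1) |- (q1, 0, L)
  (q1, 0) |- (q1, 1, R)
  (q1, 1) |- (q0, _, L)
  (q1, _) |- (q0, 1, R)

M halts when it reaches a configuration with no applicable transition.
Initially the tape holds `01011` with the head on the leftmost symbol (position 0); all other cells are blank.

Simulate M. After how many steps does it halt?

state=q0 head=0 tape=_[0]1011   (q0,0)→(q0,0,R)
state=q0 head=1 tape=_0[1]011   (q0,1)→(q1,0,L)
state=q1 head=0 tape=_[0]0011   (q1,0)→(q1,1,R)
state=q1 head=1 tape=_1[0]011   (q1,0)→(q1,1,R)
state=q1 head=2 tape=_11[0]11   (q1,0)→(q1,1,R)
state=q1 head=3 tape=_111[1]1   (q1,1)→(q0,_,L)
state=q0 head=2 tape=_11[1]_1   (q0,1)→(q1,0,L)
state=q1 head=1 tape=_1[1]0_1   (q1,1)→(q0,_,L)
state=q0 head=0 tape=_[1]_0_1   (q0,1)→(q1,0,L)
state=q1 head=-1 tape=[_]0_0_1   (q1,_)→(q0,1,R)
state=q0 head=0 tape=1[0]_0_1   (q0,0)→(q0,0,R)
state=q0 head=1 tape=10[_]0_1
M halts after 11 transitions.

11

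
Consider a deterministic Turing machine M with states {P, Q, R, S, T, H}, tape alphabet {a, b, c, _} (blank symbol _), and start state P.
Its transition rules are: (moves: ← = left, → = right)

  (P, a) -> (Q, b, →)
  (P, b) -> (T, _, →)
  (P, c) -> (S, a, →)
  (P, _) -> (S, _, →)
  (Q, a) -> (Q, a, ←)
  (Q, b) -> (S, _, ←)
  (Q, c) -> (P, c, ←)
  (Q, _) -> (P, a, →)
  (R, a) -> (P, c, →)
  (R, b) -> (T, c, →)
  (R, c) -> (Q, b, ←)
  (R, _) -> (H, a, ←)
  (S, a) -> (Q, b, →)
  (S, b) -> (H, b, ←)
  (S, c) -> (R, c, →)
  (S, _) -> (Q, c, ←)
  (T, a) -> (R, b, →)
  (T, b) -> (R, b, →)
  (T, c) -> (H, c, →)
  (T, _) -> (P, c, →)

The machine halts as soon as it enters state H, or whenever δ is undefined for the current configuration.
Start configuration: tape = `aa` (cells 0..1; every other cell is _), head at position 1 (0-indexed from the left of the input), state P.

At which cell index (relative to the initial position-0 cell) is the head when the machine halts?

P | a[a]_____   read a → write b, move →, go to Q
Q | ab[_]____   read _ → write a, move →, go to P
P | aba[_]___   read _ → write _, move →, go to S
S | aba_[_]__   read _ → write c, move ←, go to Q
Q | aba[_]c__   read _ → write a, move →, go to P
P | abaa[c]__   read c → write a, move →, go to S
S | abaaa[_]_   read _ → write c, move ←, go to Q
Q | abaa[a]c_   read a → write a, move ←, go to Q
Q | aba[a]ac_   read a → write a, move ←, go to Q
Q | ab[a]aac_   read a → write a, move ←, go to Q
Q | a[b]aaac_   read b → write _, move ←, go to S
S | [a]_aaac_   read a → write b, move →, go to Q
Q | b[_]aaac_   read _ → write a, move →, go to P
P | ba[a]aac_   read a → write b, move →, go to Q
Q | bab[a]ac_   read a → write a, move ←, go to Q
Q | ba[b]aac_   read b → write _, move ←, go to S
S | b[a]_aac_   read a → write b, move →, go to Q
Q | bb[_]aac_   read _ → write a, move →, go to P
P | bba[a]ac_   read a → write b, move →, go to Q
Q | bbab[a]c_   read a → write a, move ←, go to Q
Q | bba[b]ac_   read b → write _, move ←, go to S
S | bb[a]_ac_   read a → write b, move →, go to Q
Q | bbb[_]ac_   read _ → write a, move →, go to P
P | bbba[a]c_   read a → write b, move →, go to Q
Q | bbbab[c]_   read c → write c, move ←, go to P
P | bbba[b]c_   read b → write _, move →, go to T
T | bbba_[c]_   read c → write c, move →, go to H
H | bbba_c[_]
At halt the head is at cell 6.

6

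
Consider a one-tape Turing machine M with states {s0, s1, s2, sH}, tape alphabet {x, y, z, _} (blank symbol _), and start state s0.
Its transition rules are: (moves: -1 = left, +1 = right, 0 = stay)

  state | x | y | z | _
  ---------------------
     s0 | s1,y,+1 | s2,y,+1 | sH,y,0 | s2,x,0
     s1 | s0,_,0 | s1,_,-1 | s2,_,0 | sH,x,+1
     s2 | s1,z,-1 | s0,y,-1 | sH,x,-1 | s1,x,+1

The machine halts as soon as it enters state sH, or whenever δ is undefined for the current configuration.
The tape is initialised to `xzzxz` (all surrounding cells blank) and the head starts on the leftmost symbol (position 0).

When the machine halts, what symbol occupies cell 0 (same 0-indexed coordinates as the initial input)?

_

state=s0 head=0 tape=_[x]zzxz   (s0,x)→(s1,y,+1)
state=s1 head=1 tape=_y[z]zxz   (s1,z)→(s2,_,0)
state=s2 head=1 tape=_y[_]zxz   (s2,_)→(s1,x,+1)
state=s1 head=2 tape=_yx[z]xz   (s1,z)→(s2,_,0)
state=s2 head=2 tape=_yx[_]xz   (s2,_)→(s1,x,+1)
state=s1 head=3 tape=_yxx[x]z   (s1,x)→(s0,_,0)
state=s0 head=3 tape=_yxx[_]z   (s0,_)→(s2,x,0)
state=s2 head=3 tape=_yxx[x]z   (s2,x)→(s1,z,-1)
state=s1 head=2 tape=_yx[x]zz   (s1,x)→(s0,_,0)
state=s0 head=2 tape=_yx[_]zz   (s0,_)→(s2,x,0)
state=s2 head=2 tape=_yx[x]zz   (s2,x)→(s1,z,-1)
state=s1 head=1 tape=_y[x]zzz   (s1,x)→(s0,_,0)
state=s0 head=1 tape=_y[_]zzz   (s0,_)→(s2,x,0)
state=s2 head=1 tape=_y[x]zzz   (s2,x)→(s1,z,-1)
state=s1 head=0 tape=_[y]zzzz   (s1,y)→(s1,_,-1)
state=s1 head=-1 tape=[_]_zzzz   (s1,_)→(sH,x,+1)
state=sH head=0 tape=x[_]zzzz
Cell 0 holds _ when M halts.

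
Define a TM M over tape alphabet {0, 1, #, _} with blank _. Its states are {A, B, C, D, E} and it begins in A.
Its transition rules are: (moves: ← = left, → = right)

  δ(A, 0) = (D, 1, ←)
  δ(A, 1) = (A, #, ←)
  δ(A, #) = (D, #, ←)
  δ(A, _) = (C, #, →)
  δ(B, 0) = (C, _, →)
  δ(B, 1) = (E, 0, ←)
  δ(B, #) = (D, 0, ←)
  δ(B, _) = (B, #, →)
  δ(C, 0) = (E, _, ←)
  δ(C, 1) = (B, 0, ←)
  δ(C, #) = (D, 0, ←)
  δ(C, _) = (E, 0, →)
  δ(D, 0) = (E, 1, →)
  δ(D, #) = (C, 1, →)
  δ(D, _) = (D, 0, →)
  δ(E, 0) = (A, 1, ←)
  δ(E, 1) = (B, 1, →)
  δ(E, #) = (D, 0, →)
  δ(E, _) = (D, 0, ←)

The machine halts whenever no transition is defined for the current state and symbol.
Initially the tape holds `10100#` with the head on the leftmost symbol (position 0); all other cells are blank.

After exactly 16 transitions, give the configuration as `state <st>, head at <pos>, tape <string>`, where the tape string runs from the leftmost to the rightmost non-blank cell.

state B, head at 2, tape 1#1__0#

A | _[1]0100#   read 1 → write #, move ←, go to A
A | [_]#0100#   read _ → write #, move →, go to C
C | #[#]0100#   read # → write 0, move ←, go to D
D | [#]00100#   read # → write 1, move →, go to C
C | 1[0]0100#   read 0 → write _, move ←, go to E
E | [1]_0100#   read 1 → write 1, move →, go to B
B | 1[_]0100#   read _ → write #, move →, go to B
B | 1#[0]100#   read 0 → write _, move →, go to C
C | 1#_[1]00#   read 1 → write 0, move ←, go to B
B | 1#[_]000#   read _ → write #, move →, go to B
B | 1##[0]00#   read 0 → write _, move →, go to C
C | 1##_[0]0#   read 0 → write _, move ←, go to E
E | 1##[_]_0#   read _ → write 0, move ←, go to D
D | 1#[#]0_0#   read # → write 1, move →, go to C
C | 1#1[0]_0#   read 0 → write _, move ←, go to E
E | 1#[1]__0#   read 1 → write 1, move →, go to B
B | 1#1[_]_0#
After 16 steps: state B, head at 2, tape 1#1__0#.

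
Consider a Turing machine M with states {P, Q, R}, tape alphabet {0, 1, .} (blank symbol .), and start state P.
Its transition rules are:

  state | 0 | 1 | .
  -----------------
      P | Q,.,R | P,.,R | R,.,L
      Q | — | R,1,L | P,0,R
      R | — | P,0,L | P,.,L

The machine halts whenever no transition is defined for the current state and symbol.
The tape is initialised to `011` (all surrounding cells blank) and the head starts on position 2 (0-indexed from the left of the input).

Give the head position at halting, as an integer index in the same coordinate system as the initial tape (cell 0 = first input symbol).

1

state=P head=2 tape=01[1].   (P,1)→(P,.,R)
state=P head=3 tape=01.[.]   (P,.)→(R,.,L)
state=R head=2 tape=01[.].   (R,.)→(P,.,L)
state=P head=1 tape=0[1]..   (P,1)→(P,.,R)
state=P head=2 tape=0.[.].   (P,.)→(R,.,L)
state=R head=1 tape=0[.]..   (R,.)→(P,.,L)
state=P head=0 tape=[0]...   (P,0)→(Q,.,R)
state=Q head=1 tape=.[.]..   (Q,.)→(P,0,R)
state=P head=2 tape=.0[.].   (P,.)→(R,.,L)
state=R head=1 tape=.[0]..
At halt the head is at cell 1.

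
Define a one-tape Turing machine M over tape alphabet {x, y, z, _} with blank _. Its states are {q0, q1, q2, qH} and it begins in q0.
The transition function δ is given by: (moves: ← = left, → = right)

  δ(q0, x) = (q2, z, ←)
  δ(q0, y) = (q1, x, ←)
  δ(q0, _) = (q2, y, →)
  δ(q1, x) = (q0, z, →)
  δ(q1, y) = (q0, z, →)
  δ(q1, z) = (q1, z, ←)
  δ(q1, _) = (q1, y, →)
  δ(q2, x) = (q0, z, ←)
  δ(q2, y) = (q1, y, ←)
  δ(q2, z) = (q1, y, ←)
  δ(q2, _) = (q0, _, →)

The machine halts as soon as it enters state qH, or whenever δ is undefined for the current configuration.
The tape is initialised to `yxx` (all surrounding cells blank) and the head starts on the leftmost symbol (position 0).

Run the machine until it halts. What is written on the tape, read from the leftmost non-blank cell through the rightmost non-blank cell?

state=q0 head=0 tape=__[y]xx   (q0,y)→(q1,x,←)
state=q1 head=-1 tape=_[_]xxx   (q1,_)→(q1,y,→)
state=q1 head=0 tape=_y[x]xx   (q1,x)→(q0,z,→)
state=q0 head=1 tape=_yz[x]x   (q0,x)→(q2,z,←)
state=q2 head=0 tape=_y[z]zx   (q2,z)→(q1,y,←)
state=q1 head=-1 tape=_[y]yzx   (q1,y)→(q0,z,→)
state=q0 head=0 tape=_z[y]zx   (q0,y)→(q1,x,←)
state=q1 head=-1 tape=_[z]xzx   (q1,z)→(q1,z,←)
state=q1 head=-2 tape=[_]zxzx   (q1,_)→(q1,y,→)
state=q1 head=-1 tape=y[z]xzx   (q1,z)→(q1,z,←)
state=q1 head=-2 tape=[y]zxzx   (q1,y)→(q0,z,→)
state=q0 head=-1 tape=z[z]xzx
The non-blank tape span at halt is zzxzx.

zzxzx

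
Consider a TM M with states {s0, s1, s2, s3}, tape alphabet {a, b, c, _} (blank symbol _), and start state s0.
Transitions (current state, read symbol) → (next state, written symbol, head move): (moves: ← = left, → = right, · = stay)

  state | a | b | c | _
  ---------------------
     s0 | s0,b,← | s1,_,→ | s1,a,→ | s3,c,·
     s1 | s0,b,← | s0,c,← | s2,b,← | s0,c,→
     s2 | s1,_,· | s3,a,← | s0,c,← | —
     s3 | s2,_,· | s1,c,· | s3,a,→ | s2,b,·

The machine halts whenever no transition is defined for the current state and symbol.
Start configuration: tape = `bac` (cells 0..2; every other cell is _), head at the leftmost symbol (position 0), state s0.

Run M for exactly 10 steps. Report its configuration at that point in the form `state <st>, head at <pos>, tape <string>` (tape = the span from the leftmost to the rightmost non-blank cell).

state=s0 head=0 tape=[b]ac   (s0,b)→(s1,_,→)
state=s1 head=1 tape=_[a]c   (s1,a)→(s0,b,←)
state=s0 head=0 tape=[_]bc   (s0,_)→(s3,c,·)
state=s3 head=0 tape=[c]bc   (s3,c)→(s3,a,→)
state=s3 head=1 tape=a[b]c   (s3,b)→(s1,c,·)
state=s1 head=1 tape=a[c]c   (s1,c)→(s2,b,←)
state=s2 head=0 tape=[a]bc   (s2,a)→(s1,_,·)
state=s1 head=0 tape=[_]bc   (s1,_)→(s0,c,→)
state=s0 head=1 tape=c[b]c   (s0,b)→(s1,_,→)
state=s1 head=2 tape=c_[c]   (s1,c)→(s2,b,←)
state=s2 head=1 tape=c[_]b
After 10 steps: state s2, head at 1, tape c_b.

state s2, head at 1, tape c_b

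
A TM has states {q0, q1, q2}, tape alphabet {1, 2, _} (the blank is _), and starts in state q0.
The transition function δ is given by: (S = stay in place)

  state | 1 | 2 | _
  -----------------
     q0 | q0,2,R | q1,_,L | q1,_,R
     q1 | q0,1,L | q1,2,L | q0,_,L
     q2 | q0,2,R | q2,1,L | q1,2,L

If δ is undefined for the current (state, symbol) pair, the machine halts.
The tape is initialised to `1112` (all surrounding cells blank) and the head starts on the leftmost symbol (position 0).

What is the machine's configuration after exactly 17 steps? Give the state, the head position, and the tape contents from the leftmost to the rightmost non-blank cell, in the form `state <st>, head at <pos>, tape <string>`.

q0 | __[1]112   read 1 → write 2, move R, go to q0
q0 | __2[1]12   read 1 → write 2, move R, go to q0
q0 | __22[1]2   read 1 → write 2, move R, go to q0
q0 | __222[2]   read 2 → write _, move L, go to q1
q1 | __22[2]_   read 2 → write 2, move L, go to q1
q1 | __2[2]2_   read 2 → write 2, move L, go to q1
q1 | __[2]22_   read 2 → write 2, move L, go to q1
q1 | _[_]222_   read _ → write _, move L, go to q0
q0 | [_]_222_   read _ → write _, move R, go to q1
q1 | _[_]222_   read _ → write _, move L, go to q0
q0 | [_]_222_   read _ → write _, move R, go to q1
q1 | _[_]222_   read _ → write _, move L, go to q0
q0 | [_]_222_   read _ → write _, move R, go to q1
q1 | _[_]222_   read _ → write _, move L, go to q0
q0 | [_]_222_   read _ → write _, move R, go to q1
q1 | _[_]222_   read _ → write _, move L, go to q0
q0 | [_]_222_   read _ → write _, move R, go to q1
q1 | _[_]222_
After 17 steps: state q1, head at -1, tape 222.

state q1, head at -1, tape 222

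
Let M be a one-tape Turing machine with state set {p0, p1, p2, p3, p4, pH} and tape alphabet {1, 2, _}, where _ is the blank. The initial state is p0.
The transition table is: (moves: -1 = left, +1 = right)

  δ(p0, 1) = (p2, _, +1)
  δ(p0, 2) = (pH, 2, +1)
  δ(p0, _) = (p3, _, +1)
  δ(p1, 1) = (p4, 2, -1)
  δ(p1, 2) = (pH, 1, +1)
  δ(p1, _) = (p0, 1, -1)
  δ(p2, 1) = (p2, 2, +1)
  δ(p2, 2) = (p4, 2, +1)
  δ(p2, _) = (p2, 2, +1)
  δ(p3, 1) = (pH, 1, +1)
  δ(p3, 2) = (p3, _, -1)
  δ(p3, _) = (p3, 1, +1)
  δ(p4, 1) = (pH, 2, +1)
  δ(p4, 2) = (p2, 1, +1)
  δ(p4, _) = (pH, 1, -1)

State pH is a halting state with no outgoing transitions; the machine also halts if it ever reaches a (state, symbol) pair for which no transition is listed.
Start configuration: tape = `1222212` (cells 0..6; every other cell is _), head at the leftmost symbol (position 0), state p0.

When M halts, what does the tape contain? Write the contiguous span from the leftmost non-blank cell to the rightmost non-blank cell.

p0 | [1]222212_   read 1 → write _, move +1, go to p2
p2 | _[2]22212_   read 2 → write 2, move +1, go to p4
p4 | _2[2]2212_   read 2 → write 1, move +1, go to p2
p2 | _21[2]212_   read 2 → write 2, move +1, go to p4
p4 | _212[2]12_   read 2 → write 1, move +1, go to p2
p2 | _2121[1]2_   read 1 → write 2, move +1, go to p2
p2 | _21212[2]_   read 2 → write 2, move +1, go to p4
p4 | _212122[_]   read _ → write 1, move -1, go to pH
pH | _21212[2]1
The non-blank tape span at halt is 2121221.

2121221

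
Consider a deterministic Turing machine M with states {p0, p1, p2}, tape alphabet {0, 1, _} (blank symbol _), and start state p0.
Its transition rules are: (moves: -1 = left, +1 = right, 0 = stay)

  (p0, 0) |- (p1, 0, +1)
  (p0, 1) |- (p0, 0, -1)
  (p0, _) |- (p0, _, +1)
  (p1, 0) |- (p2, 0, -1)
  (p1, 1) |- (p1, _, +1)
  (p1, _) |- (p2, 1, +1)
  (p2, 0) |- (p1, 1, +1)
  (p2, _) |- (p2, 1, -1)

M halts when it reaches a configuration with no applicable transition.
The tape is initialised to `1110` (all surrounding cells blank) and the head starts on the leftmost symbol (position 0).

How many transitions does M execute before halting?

14

state=p0 head=0 tape=_[1]110   (p0,1)→(p0,0,-1)
state=p0 head=-1 tape=[_]0110   (p0,_)→(p0,_,+1)
state=p0 head=0 tape=_[0]110   (p0,0)→(p1,0,+1)
state=p1 head=1 tape=_0[1]10   (p1,1)→(p1,_,+1)
state=p1 head=2 tape=_0_[1]0   (p1,1)→(p1,_,+1)
state=p1 head=3 tape=_0__[0]   (p1,0)→(p2,0,-1)
state=p2 head=2 tape=_0_[_]0   (p2,_)→(p2,1,-1)
state=p2 head=1 tape=_0[_]10   (p2,_)→(p2,1,-1)
state=p2 head=0 tape=_[0]110   (p2,0)→(p1,1,+1)
state=p1 head=1 tape=_1[1]10   (p1,1)→(p1,_,+1)
state=p1 head=2 tape=_1_[1]0   (p1,1)→(p1,_,+1)
state=p1 head=3 tape=_1__[0]   (p1,0)→(p2,0,-1)
state=p2 head=2 tape=_1_[_]0   (p2,_)→(p2,1,-1)
state=p2 head=1 tape=_1[_]10   (p2,_)→(p2,1,-1)
state=p2 head=0 tape=_[1]110
M halts after 14 transitions.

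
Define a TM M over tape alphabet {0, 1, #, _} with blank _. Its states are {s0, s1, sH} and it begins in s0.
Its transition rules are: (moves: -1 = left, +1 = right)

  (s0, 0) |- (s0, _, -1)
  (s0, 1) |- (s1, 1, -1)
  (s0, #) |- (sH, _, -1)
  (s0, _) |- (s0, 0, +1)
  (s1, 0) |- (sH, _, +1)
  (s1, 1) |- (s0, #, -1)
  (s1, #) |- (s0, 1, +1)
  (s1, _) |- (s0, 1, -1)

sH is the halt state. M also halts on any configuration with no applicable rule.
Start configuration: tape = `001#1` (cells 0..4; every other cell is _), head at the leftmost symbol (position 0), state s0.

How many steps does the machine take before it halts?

12

s0 | __[0]01#1   read 0 → write _, move -1, go to s0
s0 | _[_]_01#1   read _ → write 0, move +1, go to s0
s0 | _0[_]01#1   read _ → write 0, move +1, go to s0
s0 | _00[0]1#1   read 0 → write _, move -1, go to s0
s0 | _0[0]_1#1   read 0 → write _, move -1, go to s0
s0 | _[0]__1#1   read 0 → write _, move -1, go to s0
s0 | [_]___1#1   read _ → write 0, move +1, go to s0
s0 | 0[_]__1#1   read _ → write 0, move +1, go to s0
s0 | 00[_]_1#1   read _ → write 0, move +1, go to s0
s0 | 000[_]1#1   read _ → write 0, move +1, go to s0
s0 | 0000[1]#1   read 1 → write 1, move -1, go to s1
s1 | 000[0]1#1   read 0 → write _, move +1, go to sH
sH | 000_[1]#1
M halts after 12 transitions.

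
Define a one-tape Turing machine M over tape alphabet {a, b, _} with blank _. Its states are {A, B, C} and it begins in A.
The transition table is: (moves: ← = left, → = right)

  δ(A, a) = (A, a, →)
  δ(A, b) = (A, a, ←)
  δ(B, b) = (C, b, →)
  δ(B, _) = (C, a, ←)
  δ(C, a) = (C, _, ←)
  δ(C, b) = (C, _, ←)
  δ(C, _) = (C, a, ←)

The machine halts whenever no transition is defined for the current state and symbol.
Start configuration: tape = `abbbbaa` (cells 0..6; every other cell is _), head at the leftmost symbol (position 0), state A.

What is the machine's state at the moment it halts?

A | [a]bbbbaa_   read a → write a, move →, go to A
A | a[b]bbbaa_   read b → write a, move ←, go to A
A | [a]abbbaa_   read a → write a, move →, go to A
A | a[a]bbbaa_   read a → write a, move →, go to A
A | aa[b]bbaa_   read b → write a, move ←, go to A
A | a[a]abbaa_   read a → write a, move →, go to A
A | aa[a]bbaa_   read a → write a, move →, go to A
A | aaa[b]baa_   read b → write a, move ←, go to A
A | aa[a]abaa_   read a → write a, move →, go to A
A | aaa[a]baa_   read a → write a, move →, go to A
A | aaaa[b]aa_   read b → write a, move ←, go to A
A | aaa[a]aaa_   read a → write a, move →, go to A
A | aaaa[a]aa_   read a → write a, move →, go to A
A | aaaaa[a]a_   read a → write a, move →, go to A
A | aaaaaa[a]_   read a → write a, move →, go to A
A | aaaaaaa[_]
No transition is defined for (A, _); M halts in state A.

A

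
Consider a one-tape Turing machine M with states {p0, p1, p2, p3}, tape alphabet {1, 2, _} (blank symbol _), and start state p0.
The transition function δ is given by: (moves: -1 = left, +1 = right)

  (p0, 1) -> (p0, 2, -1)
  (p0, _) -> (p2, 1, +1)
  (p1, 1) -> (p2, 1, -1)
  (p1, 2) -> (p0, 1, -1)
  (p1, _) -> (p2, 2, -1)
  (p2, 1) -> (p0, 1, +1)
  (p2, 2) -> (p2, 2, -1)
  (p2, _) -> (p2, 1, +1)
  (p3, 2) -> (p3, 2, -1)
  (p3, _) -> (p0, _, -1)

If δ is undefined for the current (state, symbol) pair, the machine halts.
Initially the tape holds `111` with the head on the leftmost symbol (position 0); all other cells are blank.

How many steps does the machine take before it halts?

p0 | _[1]11   read 1 → write 2, move -1, go to p0
p0 | [_]211   read _ → write 1, move +1, go to p2
p2 | 1[2]11   read 2 → write 2, move -1, go to p2
p2 | [1]211   read 1 → write 1, move +1, go to p0
p0 | 1[2]11
M halts after 4 transitions.

4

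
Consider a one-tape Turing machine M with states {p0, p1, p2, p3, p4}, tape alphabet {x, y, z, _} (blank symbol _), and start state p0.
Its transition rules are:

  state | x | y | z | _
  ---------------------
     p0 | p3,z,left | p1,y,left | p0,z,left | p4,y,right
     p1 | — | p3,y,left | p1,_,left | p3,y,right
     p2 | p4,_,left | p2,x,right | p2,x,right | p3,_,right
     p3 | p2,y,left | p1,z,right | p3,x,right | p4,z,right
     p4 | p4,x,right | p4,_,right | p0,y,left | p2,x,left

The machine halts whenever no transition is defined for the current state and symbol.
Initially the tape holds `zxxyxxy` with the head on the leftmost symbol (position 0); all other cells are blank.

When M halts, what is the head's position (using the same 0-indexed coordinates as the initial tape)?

1

p0 | __[z]xxyxxy   read z → write z, move left, go to p0
p0 | _[_]zxxyxxy   read _ → write y, move right, go to p4
p4 | _y[z]xxyxxy   read z → write y, move left, go to p0
p0 | _[y]yxxyxxy   read y → write y, move left, go to p1
p1 | [_]yyxxyxxy   read _ → write y, move right, go to p3
p3 | y[y]yxxyxxy   read y → write z, move right, go to p1
p1 | yz[y]xxyxxy   read y → write y, move left, go to p3
p3 | y[z]yxxyxxy   read z → write x, move right, go to p3
p3 | yx[y]xxyxxy   read y → write z, move right, go to p1
p1 | yxz[x]xyxxy
At halt the head is at cell 1.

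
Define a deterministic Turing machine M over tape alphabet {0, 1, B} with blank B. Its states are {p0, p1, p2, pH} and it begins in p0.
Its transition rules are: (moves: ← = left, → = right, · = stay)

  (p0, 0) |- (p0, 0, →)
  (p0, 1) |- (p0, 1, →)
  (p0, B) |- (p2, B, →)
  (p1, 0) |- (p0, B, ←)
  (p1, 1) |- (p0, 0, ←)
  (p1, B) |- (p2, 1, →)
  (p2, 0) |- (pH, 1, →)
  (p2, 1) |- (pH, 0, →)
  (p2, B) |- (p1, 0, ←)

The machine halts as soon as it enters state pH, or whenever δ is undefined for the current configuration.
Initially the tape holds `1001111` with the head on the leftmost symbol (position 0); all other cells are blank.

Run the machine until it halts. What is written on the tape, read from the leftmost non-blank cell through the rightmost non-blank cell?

state=p0 head=0 tape=[1]001111BBB   (p0,1)→(p0,1,→)
state=p0 head=1 tape=1[0]01111BBB   (p0,0)→(p0,0,→)
state=p0 head=2 tape=10[0]1111BBB   (p0,0)→(p0,0,→)
state=p0 head=3 tape=100[1]111BBB   (p0,1)→(p0,1,→)
state=p0 head=4 tape=1001[1]11BBB   (p0,1)→(p0,1,→)
state=p0 head=5 tape=10011[1]1BBB   (p0,1)→(p0,1,→)
state=p0 head=6 tape=100111[1]BBB   (p0,1)→(p0,1,→)
state=p0 head=7 tape=1001111[B]BB   (p0,B)→(p2,B,→)
state=p2 head=8 tape=1001111B[B]B   (p2,B)→(p1,0,←)
state=p1 head=7 tape=1001111[B]0B   (p1,B)→(p2,1,→)
state=p2 head=8 tape=10011111[0]B   (p2,0)→(pH,1,→)
state=pH head=9 tape=100111111[B]
The non-blank tape span at halt is 100111111.

100111111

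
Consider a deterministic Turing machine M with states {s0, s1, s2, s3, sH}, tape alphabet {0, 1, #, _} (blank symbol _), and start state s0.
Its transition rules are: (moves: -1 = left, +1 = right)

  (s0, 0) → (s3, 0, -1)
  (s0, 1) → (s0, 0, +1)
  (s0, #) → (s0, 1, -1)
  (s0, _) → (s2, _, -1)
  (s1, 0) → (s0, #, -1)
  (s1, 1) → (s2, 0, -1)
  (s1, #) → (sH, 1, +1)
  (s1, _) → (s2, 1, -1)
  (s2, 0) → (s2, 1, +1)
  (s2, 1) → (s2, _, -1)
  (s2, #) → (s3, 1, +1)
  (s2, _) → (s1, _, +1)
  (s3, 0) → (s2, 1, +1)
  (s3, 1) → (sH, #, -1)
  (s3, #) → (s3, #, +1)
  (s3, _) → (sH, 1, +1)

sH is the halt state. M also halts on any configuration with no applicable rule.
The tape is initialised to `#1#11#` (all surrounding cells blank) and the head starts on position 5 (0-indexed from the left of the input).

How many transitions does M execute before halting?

25

s0 | #1#11[#]__   read # → write 1, move -1, go to s0
s0 | #1#1[1]1__   read 1 → write 0, move +1, go to s0
s0 | #1#10[1]__   read 1 → write 0, move +1, go to s0
s0 | #1#100[_]_   read _ → write _, move -1, go to s2
s2 | #1#10[0]__   read 0 → write 1, move +1, go to s2
s2 | #1#101[_]_   read _ → write _, move +1, go to s1
s1 | #1#101_[_]   read _ → write 1, move -1, go to s2
s2 | #1#101[_]1   read _ → write _, move +1, go to s1
s1 | #1#101_[1]   read 1 → write 0, move -1, go to s2
s2 | #1#101[_]0   read _ → write _, move +1, go to s1
s1 | #1#101_[0]   read 0 → write #, move -1, go to s0
s0 | #1#101[_]#   read _ → write _, move -1, go to s2
s2 | #1#10[1]_#   read 1 → write _, move -1, go to s2
s2 | #1#1[0]__#   read 0 → write 1, move +1, go to s2
s2 | #1#11[_]_#   read _ → write _, move +1, go to s1
s1 | #1#11_[_]#   read _ → write 1, move -1, go to s2
s2 | #1#11[_]1#   read _ → write _, move +1, go to s1
s1 | #1#11_[1]#   read 1 → write 0, move -1, go to s2
s2 | #1#11[_]0#   read _ → write _, move +1, go to s1
s1 | #1#11_[0]#   read 0 → write #, move -1, go to s0
s0 | #1#11[_]##   read _ → write _, move -1, go to s2
s2 | #1#1[1]_##   read 1 → write _, move -1, go to s2
s2 | #1#[1]__##   read 1 → write _, move -1, go to s2
s2 | #1[#]___##   read # → write 1, move +1, go to s3
s3 | #11[_]__##   read _ → write 1, move +1, go to sH
sH | #111[_]_##
M halts after 25 transitions.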